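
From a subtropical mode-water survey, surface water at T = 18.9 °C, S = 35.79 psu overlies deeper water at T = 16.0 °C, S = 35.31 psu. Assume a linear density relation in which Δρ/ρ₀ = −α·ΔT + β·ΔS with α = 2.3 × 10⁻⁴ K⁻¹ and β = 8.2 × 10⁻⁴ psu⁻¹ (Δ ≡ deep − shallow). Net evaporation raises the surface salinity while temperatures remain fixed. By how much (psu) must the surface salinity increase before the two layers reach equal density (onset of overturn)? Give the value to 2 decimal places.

Neutral buoyancy requires −α(T_deep − T_surf) + β(S_deep − S_surf′) = 0.
S_surf′ = S_deep − (α/β)·ΔT = 35.31 − (2.3 × 10⁻⁴/8.2 × 10⁻⁴)·(-2.9) = 36.1234 psu.
Increase required: 36.1234 − 35.79 = 0.3334 psu.

0.33 psu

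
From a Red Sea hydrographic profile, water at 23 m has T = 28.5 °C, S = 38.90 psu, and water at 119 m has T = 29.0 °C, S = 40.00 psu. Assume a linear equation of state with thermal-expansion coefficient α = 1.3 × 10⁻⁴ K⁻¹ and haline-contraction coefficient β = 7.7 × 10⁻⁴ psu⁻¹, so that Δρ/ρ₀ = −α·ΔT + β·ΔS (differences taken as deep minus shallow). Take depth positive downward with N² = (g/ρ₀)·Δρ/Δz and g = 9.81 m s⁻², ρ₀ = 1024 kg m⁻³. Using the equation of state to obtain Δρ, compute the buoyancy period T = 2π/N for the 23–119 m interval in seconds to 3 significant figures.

ΔT = +0.5 K, ΔS = +1.10 psu (deep − shallow).
Δρ/ρ₀ = −αΔT + βΔS = -6.50 × 10⁻⁵ + 8.47 × 10⁻⁴ = 7.82 × 10⁻⁴, so Δρ ≈ 0.8008 kg m⁻³.
N² = (g/ρ₀)·Δρ/Δz = g·(Δρ/ρ₀)/Δz = 9.81 × 7.82 × 10⁻⁴ / 96 = 7.9911 × 10⁻⁵ s⁻².
N = √(7.9911 × 10⁻⁵) = 8.9393 × 10⁻³ rad s⁻¹ → T = 2π/N = 702.87 s ≈ 703 s.

703 s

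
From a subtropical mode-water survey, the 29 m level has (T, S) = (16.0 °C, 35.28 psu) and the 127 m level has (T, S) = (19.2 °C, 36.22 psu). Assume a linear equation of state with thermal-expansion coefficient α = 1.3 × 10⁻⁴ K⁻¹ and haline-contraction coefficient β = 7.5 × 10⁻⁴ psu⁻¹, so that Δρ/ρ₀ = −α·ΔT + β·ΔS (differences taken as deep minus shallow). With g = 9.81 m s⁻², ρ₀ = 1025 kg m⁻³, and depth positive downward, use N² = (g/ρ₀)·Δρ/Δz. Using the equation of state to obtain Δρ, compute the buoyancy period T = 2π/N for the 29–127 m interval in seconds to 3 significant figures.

1.17 × 10³ s

ΔT = +3.2 K, ΔS = +0.94 psu (deep − shallow).
Δρ/ρ₀ = −αΔT + βΔS = -4.16 × 10⁻⁴ + 7.05 × 10⁻⁴ = 2.89 × 10⁻⁴, so Δρ ≈ 0.2962 kg m⁻³.
N² = (g/ρ₀)·Δρ/Δz = g·(Δρ/ρ₀)/Δz = 9.81 × 2.89 × 10⁻⁴ / 98 = 2.8929 × 10⁻⁵ s⁻².
N = √(2.8929 × 10⁻⁵) = 5.3786 × 10⁻³ rad s⁻¹ → T = 2π/N = 1.1682 × 10³ s ≈ 1.17 × 10³ s.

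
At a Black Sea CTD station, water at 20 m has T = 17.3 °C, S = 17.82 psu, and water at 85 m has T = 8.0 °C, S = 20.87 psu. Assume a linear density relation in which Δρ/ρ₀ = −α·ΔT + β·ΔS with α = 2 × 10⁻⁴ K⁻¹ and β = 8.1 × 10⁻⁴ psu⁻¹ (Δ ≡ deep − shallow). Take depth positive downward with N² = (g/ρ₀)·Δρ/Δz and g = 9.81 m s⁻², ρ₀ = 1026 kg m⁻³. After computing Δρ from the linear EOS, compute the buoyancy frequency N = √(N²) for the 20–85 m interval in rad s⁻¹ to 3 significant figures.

ΔT = -9.3 K, ΔS = +3.05 psu (deep − shallow).
Δρ/ρ₀ = −αΔT + βΔS = 1.86 × 10⁻³ + 2.4705 × 10⁻³ = 4.3305 × 10⁻³, so Δρ ≈ 4.443 kg m⁻³.
N² = (g/ρ₀)·Δρ/Δz = g·(Δρ/ρ₀)/Δz = 9.81 × 4.3305 × 10⁻³ / 65 = 6.5357 × 10⁻⁴ s⁻².
N = √(6.5357 × 10⁻⁴) = 0.025565 rad s⁻¹ ≈ 0.0256 rad s⁻¹.

0.0256 rad s⁻¹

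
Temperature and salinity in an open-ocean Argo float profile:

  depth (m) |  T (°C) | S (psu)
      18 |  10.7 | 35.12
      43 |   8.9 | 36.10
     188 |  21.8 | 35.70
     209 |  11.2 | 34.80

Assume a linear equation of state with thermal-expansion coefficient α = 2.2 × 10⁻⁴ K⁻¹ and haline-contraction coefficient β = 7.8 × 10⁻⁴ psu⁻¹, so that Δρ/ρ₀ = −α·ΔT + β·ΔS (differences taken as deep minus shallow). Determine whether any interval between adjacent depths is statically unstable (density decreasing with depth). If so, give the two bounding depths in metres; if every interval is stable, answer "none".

43–188 m

Evaluate Δρ/ρ₀ = −αΔT + βΔS across each adjacent pair:
  18–43 m: −αΔT+βΔS = −(2.2 × 10⁻⁴)(-1.8)+(7.8 × 10⁻⁴)(+0.98) = 1.2 × 10⁻³ → stable
  43–188 m: −αΔT+βΔS = −(2.2 × 10⁻⁴)(+12.9)+(7.8 × 10⁻⁴)(-0.40) = -3.2 × 10⁻³ → UNSTABLE
  188–209 m: −αΔT+βΔS = −(2.2 × 10⁻⁴)(-10.6)+(7.8 × 10⁻⁴)(-0.90) = 1.6 × 10⁻³ → stable
The 43–188 m interval has Δρ < 0: lighter water underlies denser water.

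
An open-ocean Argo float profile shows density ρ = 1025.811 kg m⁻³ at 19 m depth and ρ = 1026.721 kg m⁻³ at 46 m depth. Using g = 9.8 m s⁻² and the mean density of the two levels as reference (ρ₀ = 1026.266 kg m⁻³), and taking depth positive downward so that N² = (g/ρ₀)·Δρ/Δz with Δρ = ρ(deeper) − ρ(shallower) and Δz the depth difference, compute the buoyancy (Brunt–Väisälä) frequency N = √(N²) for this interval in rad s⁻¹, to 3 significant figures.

0.0179 rad s⁻¹

Δρ = 1026.721 − 1025.811 = 0.910 kg m⁻³ over Δz = 46 − 19 = 27 m.
N² = (9.8/1026.266) × (0.910/27) = 3.2184 × 10⁻⁴ s⁻².
N = √(3.2184 × 10⁻⁴) = 0.017940 rad s⁻¹ ≈ 0.0179 rad s⁻¹.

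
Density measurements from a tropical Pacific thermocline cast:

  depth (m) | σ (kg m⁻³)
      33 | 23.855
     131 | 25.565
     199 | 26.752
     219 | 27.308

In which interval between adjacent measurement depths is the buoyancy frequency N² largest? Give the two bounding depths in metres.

Compute the density gradient over each adjacent pair:
  33–131 m: Δρ/Δz = 1.710/98 = 0.017 kg m⁻⁴
  131–199 m: Δρ/Δz = 1.187/68 = 0.017 kg m⁻⁴
  199–219 m: Δρ/Δz = 0.556/20 = 0.028 kg m⁻⁴
The largest gradient is in the 199–219 m interval — the pycnocline.

199–219 m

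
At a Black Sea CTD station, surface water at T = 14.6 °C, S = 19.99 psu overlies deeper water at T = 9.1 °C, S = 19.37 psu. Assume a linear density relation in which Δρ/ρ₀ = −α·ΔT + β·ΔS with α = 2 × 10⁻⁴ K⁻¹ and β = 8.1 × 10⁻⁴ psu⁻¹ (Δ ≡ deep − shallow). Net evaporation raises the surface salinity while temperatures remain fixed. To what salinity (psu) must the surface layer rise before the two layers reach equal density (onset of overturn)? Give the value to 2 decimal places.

20.73 psu

Neutral buoyancy requires −α(T_deep − T_surf) + β(S_deep − S_surf′) = 0.
S_surf′ = S_deep − (α/β)·ΔT = 19.37 − (2 × 10⁻⁴/8.1 × 10⁻⁴)·(-5.5) = 20.7280 psu.
Increase required: 20.7280 − 19.99 = 0.7380 psu.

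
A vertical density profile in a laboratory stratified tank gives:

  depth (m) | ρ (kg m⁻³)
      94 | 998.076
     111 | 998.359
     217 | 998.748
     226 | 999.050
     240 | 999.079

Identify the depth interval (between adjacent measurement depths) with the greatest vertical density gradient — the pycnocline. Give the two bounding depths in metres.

217–226 m

Compute the density gradient over each adjacent pair:
  94–111 m: Δρ/Δz = 0.283/17 = 0.017 kg m⁻⁴
  111–217 m: Δρ/Δz = 0.389/106 = 3.7 × 10⁻³ kg m⁻⁴
  217–226 m: Δρ/Δz = 0.302/9 = 0.034 kg m⁻⁴
  226–240 m: Δρ/Δz = 0.029/14 = 2.1 × 10⁻³ kg m⁻⁴
The largest gradient is in the 217–226 m interval — the pycnocline.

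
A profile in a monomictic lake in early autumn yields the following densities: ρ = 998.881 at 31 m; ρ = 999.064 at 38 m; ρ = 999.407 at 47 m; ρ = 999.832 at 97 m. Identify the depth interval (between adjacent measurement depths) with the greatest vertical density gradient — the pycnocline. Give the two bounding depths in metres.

38–47 m

Compute the density gradient over each adjacent pair:
  31–38 m: Δρ/Δz = 0.183/7 = 0.026 kg m⁻⁴
  38–47 m: Δρ/Δz = 0.343/9 = 0.038 kg m⁻⁴
  47–97 m: Δρ/Δz = 0.425/50 = 8.5 × 10⁻³ kg m⁻⁴
The largest gradient is in the 38–47 m interval — the pycnocline.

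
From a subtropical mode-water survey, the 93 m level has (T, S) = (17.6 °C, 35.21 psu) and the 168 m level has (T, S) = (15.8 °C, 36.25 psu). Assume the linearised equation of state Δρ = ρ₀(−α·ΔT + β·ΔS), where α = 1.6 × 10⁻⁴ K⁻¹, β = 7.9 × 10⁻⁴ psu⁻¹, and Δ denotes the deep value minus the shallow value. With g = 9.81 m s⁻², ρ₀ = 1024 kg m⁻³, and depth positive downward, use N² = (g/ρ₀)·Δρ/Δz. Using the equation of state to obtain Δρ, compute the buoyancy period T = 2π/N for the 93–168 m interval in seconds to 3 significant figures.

522 s

ΔT = -1.8 K, ΔS = +1.04 psu (deep − shallow).
Δρ/ρ₀ = −αΔT + βΔS = 2.88 × 10⁻⁴ + 8.216 × 10⁻⁴ = 1.1096 × 10⁻³, so Δρ ≈ 1.136 kg m⁻³.
N² = (g/ρ₀)·Δρ/Δz = g·(Δρ/ρ₀)/Δz = 9.81 × 1.1096 × 10⁻³ / 75 = 1.4514 × 10⁻⁴ s⁻².
N = √(1.4514 × 10⁻⁴) = 0.012047 rad s⁻¹ → T = 2π/N = 521.56 s ≈ 522 s.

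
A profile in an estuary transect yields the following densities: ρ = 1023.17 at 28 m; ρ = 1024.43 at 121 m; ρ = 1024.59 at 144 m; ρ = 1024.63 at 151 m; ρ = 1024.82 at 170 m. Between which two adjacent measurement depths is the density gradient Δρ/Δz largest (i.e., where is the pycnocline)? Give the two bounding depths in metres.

Compute the density gradient over each adjacent pair:
  28–121 m: Δρ/Δz = 1.26/93 = 0.014 kg m⁻⁴
  121–144 m: Δρ/Δz = 0.16/23 = 7.0 × 10⁻³ kg m⁻⁴
  144–151 m: Δρ/Δz = 0.04/7 = 5.7 × 10⁻³ kg m⁻⁴
  151–170 m: Δρ/Δz = 0.19/19 = 0.010 kg m⁻⁴
The largest gradient is in the 28–121 m interval — the pycnocline.

28–121 m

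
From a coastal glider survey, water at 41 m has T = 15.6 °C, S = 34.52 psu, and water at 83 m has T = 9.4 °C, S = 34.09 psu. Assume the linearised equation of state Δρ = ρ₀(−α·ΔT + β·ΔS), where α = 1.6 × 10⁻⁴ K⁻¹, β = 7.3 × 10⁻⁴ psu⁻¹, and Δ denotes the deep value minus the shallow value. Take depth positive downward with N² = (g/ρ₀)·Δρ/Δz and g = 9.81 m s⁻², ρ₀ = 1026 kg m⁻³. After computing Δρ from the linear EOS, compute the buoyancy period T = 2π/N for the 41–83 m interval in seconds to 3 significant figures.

499 s

ΔT = -6.2 K, ΔS = -0.43 psu (deep − shallow).
Δρ/ρ₀ = −αΔT + βΔS = 9.92 × 10⁻⁴ − 3.139 × 10⁻⁴ = 6.781 × 10⁻⁴, so Δρ ≈ 0.6957 kg m⁻³.
N² = (g/ρ₀)·Δρ/Δz = g·(Δρ/ρ₀)/Δz = 9.81 × 6.781 × 10⁻⁴ / 42 = 1.5838 × 10⁻⁴ s⁻².
N = √(1.5838 × 10⁻⁴) = 0.012585 rad s⁻¹ → T = 2π/N = 499.26 s ≈ 499 s.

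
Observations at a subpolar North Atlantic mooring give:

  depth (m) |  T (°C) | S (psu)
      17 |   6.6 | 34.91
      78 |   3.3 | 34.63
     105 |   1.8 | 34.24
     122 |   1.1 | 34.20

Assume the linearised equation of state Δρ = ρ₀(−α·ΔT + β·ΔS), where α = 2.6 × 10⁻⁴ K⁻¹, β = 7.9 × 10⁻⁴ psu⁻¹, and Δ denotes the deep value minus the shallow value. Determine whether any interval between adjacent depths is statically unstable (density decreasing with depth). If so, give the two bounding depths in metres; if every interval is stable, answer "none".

Evaluate Δρ/ρ₀ = −αΔT + βΔS across each adjacent pair:
  17–78 m: −αΔT+βΔS = −(2.6 × 10⁻⁴)(-3.3)+(7.9 × 10⁻⁴)(-0.28) = 6.4 × 10⁻⁴ → stable
  78–105 m: −αΔT+βΔS = −(2.6 × 10⁻⁴)(-1.5)+(7.9 × 10⁻⁴)(-0.39) = 8.2 × 10⁻⁵ → stable
  105–122 m: −αΔT+βΔS = −(2.6 × 10⁻⁴)(-0.7)+(7.9 × 10⁻⁴)(-0.04) = 1.5 × 10⁻⁴ → stable
Every interval has Δρ > 0: the column is stably stratified throughout.

none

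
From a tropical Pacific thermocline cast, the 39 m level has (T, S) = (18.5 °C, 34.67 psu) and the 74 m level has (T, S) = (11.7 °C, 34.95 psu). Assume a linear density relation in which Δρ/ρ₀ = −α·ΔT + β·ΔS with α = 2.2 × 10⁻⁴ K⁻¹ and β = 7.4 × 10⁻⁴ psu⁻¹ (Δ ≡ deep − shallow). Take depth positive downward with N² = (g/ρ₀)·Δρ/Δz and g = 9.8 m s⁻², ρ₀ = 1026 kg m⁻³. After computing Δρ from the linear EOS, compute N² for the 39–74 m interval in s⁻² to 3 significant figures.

ΔT = -6.8 K, ΔS = +0.28 psu (deep − shallow).
Δρ/ρ₀ = −αΔT + βΔS = 1.496 × 10⁻³ + 2.072 × 10⁻⁴ = 1.7032 × 10⁻³, so Δρ ≈ 1.747 kg m⁻³.
N² = (g/ρ₀)·Δρ/Δz = g·(Δρ/ρ₀)/Δz = 9.8 × 1.7032 × 10⁻³ / 35 = 4.7690 × 10⁻⁴ s⁻² ≈ 4.77 × 10⁻⁴ s⁻².

4.77 × 10⁻⁴ s⁻²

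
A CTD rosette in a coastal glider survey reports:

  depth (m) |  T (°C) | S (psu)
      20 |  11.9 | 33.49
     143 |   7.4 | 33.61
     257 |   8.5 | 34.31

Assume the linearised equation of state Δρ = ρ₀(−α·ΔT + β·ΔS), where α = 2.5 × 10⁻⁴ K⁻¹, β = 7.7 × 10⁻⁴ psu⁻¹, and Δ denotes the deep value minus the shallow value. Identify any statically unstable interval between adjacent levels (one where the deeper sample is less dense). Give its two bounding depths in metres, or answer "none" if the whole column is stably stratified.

none

Evaluate Δρ/ρ₀ = −αΔT + βΔS across each adjacent pair:
  20–143 m: −αΔT+βΔS = −(2.5 × 10⁻⁴)(-4.5)+(7.7 × 10⁻⁴)(+0.12) = 1.2 × 10⁻³ → stable
  143–257 m: −αΔT+βΔS = −(2.5 × 10⁻⁴)(+1.1)+(7.7 × 10⁻⁴)(+0.70) = 2.6 × 10⁻⁴ → stable
Every interval has Δρ > 0: the column is stably stratified throughout.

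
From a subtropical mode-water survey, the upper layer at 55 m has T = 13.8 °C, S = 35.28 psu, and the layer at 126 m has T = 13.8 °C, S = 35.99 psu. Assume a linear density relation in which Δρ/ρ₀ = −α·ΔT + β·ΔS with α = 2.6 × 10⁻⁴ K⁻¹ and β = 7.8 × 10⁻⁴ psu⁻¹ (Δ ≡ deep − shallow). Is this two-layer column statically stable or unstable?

ΔT = 13.8 − 13.8 = +0.0 K and ΔS = 35.99 − 35.28 = +0.71 psu (deep − shallow).
−αΔT = 0; βΔS = 5.538 × 10⁻⁴; sum Δρ/ρ₀ = 5.538 × 10⁻⁴.
Δρ/ρ₀ > 0, so Δρ > 0: deeper water is denser → statically stable.

stable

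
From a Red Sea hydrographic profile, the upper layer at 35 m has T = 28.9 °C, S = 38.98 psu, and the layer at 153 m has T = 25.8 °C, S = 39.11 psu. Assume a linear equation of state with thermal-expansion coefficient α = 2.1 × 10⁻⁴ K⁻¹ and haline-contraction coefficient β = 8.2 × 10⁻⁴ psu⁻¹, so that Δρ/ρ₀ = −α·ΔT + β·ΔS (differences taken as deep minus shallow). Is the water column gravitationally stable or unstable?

ΔT = 25.8 − 28.9 = -3.1 K and ΔS = 39.11 − 38.98 = +0.13 psu (deep − shallow).
−αΔT = 6.51 × 10⁻⁴; βΔS = 1.066 × 10⁻⁴; sum Δρ/ρ₀ = 7.576 × 10⁻⁴.
Δρ/ρ₀ > 0, so Δρ > 0: deeper water is denser → statically stable.

stable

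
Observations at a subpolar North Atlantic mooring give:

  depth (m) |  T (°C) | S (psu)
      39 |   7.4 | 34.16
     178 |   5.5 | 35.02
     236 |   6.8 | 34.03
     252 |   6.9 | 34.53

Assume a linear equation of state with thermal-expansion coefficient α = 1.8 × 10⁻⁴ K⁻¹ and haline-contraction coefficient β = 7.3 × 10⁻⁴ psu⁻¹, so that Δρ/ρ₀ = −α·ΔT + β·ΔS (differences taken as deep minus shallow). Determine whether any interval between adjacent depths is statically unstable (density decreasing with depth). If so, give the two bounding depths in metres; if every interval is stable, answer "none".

Evaluate Δρ/ρ₀ = −αΔT + βΔS across each adjacent pair:
  39–178 m: −αΔT+βΔS = −(1.8 × 10⁻⁴)(-1.9)+(7.3 × 10⁻⁴)(+0.86) = 9.7 × 10⁻⁴ → stable
  178–236 m: −αΔT+βΔS = −(1.8 × 10⁻⁴)(+1.3)+(7.3 × 10⁻⁴)(-0.99) = -9.6 × 10⁻⁴ → UNSTABLE
  236–252 m: −αΔT+βΔS = −(1.8 × 10⁻⁴)(+0.1)+(7.3 × 10⁻⁴)(+0.50) = 3.5 × 10⁻⁴ → stable
The 178–236 m interval has Δρ < 0: lighter water underlies denser water.

178–236 m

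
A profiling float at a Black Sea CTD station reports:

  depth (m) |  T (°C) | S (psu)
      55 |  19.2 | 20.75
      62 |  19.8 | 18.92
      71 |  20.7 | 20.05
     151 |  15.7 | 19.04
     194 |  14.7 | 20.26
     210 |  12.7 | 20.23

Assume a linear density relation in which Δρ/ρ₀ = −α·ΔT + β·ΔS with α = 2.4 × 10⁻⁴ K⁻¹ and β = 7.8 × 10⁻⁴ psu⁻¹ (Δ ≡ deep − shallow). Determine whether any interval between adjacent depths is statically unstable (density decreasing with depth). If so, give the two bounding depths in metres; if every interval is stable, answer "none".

Evaluate Δρ/ρ₀ = −αΔT + βΔS across each adjacent pair:
  55–62 m: −αΔT+βΔS = −(2.4 × 10⁻⁴)(+0.6)+(7.8 × 10⁻⁴)(-1.83) = -1.6 × 10⁻³ → UNSTABLE
  62–71 m: −αΔT+βΔS = −(2.4 × 10⁻⁴)(+0.9)+(7.8 × 10⁻⁴)(+1.13) = 6.7 × 10⁻⁴ → stable
  71–151 m: −αΔT+βΔS = −(2.4 × 10⁻⁴)(-5.0)+(7.8 × 10⁻⁴)(-1.01) = 4.1 × 10⁻⁴ → stable
  151–194 m: −αΔT+βΔS = −(2.4 × 10⁻⁴)(-1.0)+(7.8 × 10⁻⁴)(+1.22) = 1.2 × 10⁻³ → stable
  194–210 m: −αΔT+βΔS = −(2.4 × 10⁻⁴)(-2.0)+(7.8 × 10⁻⁴)(-0.03) = 4.6 × 10⁻⁴ → stable
The 55–62 m interval has Δρ < 0: lighter water underlies denser water.

55–62 m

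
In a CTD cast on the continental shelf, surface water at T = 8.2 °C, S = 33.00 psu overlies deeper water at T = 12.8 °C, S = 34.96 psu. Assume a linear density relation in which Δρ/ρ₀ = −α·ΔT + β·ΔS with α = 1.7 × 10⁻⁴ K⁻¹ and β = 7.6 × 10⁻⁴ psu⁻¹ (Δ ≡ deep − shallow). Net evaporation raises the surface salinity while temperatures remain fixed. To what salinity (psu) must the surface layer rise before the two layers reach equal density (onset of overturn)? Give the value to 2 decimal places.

33.93 psu

Neutral buoyancy requires −α(T_deep − T_surf) + β(S_deep − S_surf′) = 0.
S_surf′ = S_deep − (α/β)·ΔT = 34.96 − (1.7 × 10⁻⁴/7.6 × 10⁻⁴)·(+4.6) = 33.9311 psu.
Increase required: 33.9311 − 33.00 = 0.9311 psu.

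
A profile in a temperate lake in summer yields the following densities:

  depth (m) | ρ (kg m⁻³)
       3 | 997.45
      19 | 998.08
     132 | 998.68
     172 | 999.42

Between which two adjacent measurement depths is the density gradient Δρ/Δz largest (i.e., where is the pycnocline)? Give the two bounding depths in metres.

Compute the density gradient over each adjacent pair:
  3–19 m: Δρ/Δz = 0.63/16 = 0.039 kg m⁻⁴
  19–132 m: Δρ/Δz = 0.60/113 = 5.3 × 10⁻³ kg m⁻⁴
  132–172 m: Δρ/Δz = 0.74/40 = 0.018 kg m⁻⁴
The largest gradient is in the 3–19 m interval — the pycnocline.

3–19 m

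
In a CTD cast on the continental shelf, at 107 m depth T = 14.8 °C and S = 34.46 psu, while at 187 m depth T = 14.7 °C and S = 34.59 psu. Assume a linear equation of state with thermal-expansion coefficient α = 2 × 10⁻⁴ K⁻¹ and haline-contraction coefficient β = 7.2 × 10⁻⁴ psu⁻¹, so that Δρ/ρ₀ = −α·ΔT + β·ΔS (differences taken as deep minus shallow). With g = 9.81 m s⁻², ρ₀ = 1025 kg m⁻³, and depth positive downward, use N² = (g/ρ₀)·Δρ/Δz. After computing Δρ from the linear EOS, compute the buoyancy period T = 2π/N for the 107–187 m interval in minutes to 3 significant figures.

ΔT = -0.1 K, ΔS = +0.13 psu (deep − shallow).
Δρ/ρ₀ = −αΔT + βΔS = 2.00 × 10⁻⁵ + 9.36 × 10⁻⁵ = 1.136 × 10⁻⁴, so Δρ ≈ 0.1164 kg m⁻³.
N² = (g/ρ₀)·Δρ/Δz = g·(Δρ/ρ₀)/Δz = 9.81 × 1.136 × 10⁻⁴ / 80 = 1.3930 × 10⁻⁵ s⁻².
N = √(1.3930 × 10⁻⁵) = 3.7323 × 10⁻³ rad s⁻¹ → T = 2π/N = 1.6835 × 10³ s = 28.058 min ≈ 28.1 min.

28.1 min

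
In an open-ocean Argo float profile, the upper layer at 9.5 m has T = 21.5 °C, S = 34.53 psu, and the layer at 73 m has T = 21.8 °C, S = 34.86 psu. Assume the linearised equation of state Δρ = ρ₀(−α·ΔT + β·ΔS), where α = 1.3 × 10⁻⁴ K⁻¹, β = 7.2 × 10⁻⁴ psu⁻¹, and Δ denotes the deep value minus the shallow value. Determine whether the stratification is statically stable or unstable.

ΔT = 21.8 − 21.5 = +0.3 K and ΔS = 34.86 − 34.53 = +0.33 psu (deep − shallow).
−αΔT = -3.90 × 10⁻⁵; βΔS = 2.376 × 10⁻⁴; sum Δρ/ρ₀ = 1.986 × 10⁻⁴.
Δρ/ρ₀ > 0, so Δρ > 0: deeper water is denser → statically stable.

stable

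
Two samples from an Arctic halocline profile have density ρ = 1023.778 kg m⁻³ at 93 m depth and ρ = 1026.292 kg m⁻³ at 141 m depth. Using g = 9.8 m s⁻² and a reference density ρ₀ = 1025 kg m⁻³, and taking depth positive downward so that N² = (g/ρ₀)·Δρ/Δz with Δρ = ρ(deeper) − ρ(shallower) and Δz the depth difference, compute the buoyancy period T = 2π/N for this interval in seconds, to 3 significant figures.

Δρ = 1026.292 − 1023.778 = 2.514 kg m⁻³ over Δz = 141 − 93 = 48 m.
N² = (9.8/1025) × (2.514/48) = 5.0076 × 10⁻⁴ s⁻².
N = √(5.0076 × 10⁻⁴) = 0.022378 rad s⁻¹, so T = 2π/N = 280.78 s ≈ 281 s.

281 s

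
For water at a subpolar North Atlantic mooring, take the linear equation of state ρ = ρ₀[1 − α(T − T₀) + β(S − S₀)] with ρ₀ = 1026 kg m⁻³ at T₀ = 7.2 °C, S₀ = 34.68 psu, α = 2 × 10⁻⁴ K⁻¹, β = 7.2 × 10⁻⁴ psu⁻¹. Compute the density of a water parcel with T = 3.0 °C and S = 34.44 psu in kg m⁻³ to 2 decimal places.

T − T₀ = -4.2 K, S − S₀ = -0.24 psu.
Bracket = 1 − α·(-4.2) + β·(-0.24) = 1 + (6.672 × 10⁻⁴) = 1.0006672.
ρ = 1026 × 1.0006672 = 1026.68 kg m⁻³.

1026.68 kg m⁻³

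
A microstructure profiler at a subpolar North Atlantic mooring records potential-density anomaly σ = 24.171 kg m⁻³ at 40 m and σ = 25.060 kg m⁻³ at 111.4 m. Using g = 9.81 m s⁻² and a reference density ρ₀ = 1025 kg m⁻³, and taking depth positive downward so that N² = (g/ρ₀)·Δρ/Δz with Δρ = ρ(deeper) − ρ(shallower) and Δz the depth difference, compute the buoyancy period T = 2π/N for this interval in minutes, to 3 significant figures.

Δρ = 1025.060 − 1024.171 = 0.889 kg m⁻³ over Δz = 111.4 − 40 = 71.4 m.
N² = (9.81/1025) × (0.889/71.4) = 1.1916 × 10⁻⁴ s⁻².
N = √(1.1916 × 10⁻⁴) = 0.010916 rad s⁻¹, so T = 2π/N = 575.59 s = 9.5932 min ≈ 9.59 min.

9.59 min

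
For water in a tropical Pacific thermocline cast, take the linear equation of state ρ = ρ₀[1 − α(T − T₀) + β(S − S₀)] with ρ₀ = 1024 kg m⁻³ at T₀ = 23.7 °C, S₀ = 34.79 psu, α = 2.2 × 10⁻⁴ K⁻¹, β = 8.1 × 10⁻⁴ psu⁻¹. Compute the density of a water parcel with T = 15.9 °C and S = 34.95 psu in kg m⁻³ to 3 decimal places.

1025.890 kg m⁻³

T − T₀ = -7.8 K, S − S₀ = +0.16 psu.
Bracket = 1 − α·(-7.8) + β·(+0.16) = 1 + (1.8456 × 10⁻³) = 1.0018456.
ρ = 1024 × 1.0018456 = 1025.890 kg m⁻³.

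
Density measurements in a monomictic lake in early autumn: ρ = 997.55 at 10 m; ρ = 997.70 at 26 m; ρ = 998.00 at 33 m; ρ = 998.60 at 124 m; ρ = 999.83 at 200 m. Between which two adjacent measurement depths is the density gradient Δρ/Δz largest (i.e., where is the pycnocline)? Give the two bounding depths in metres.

26–33 m

Compute the density gradient over each adjacent pair:
  10–26 m: Δρ/Δz = 0.15/16 = 9.4 × 10⁻³ kg m⁻⁴
  26–33 m: Δρ/Δz = 0.30/7 = 0.043 kg m⁻⁴
  33–124 m: Δρ/Δz = 0.60/91 = 6.6 × 10⁻³ kg m⁻⁴
  124–200 m: Δρ/Δz = 1.23/76 = 0.016 kg m⁻⁴
The largest gradient is in the 26–33 m interval — the pycnocline.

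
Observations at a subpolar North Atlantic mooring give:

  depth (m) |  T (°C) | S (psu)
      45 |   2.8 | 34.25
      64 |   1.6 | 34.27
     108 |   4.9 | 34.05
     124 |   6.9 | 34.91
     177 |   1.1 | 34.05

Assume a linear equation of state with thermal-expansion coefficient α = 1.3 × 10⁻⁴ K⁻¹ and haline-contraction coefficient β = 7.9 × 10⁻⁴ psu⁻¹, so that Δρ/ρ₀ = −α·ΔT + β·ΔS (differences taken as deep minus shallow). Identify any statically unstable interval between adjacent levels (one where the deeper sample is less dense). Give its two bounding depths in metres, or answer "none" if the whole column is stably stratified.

Evaluate Δρ/ρ₀ = −αΔT + βΔS across each adjacent pair:
  45–64 m: −αΔT+βΔS = −(1.3 × 10⁻⁴)(-1.2)+(7.9 × 10⁻⁴)(+0.02) = 1.7 × 10⁻⁴ → stable
  64–108 m: −αΔT+βΔS = −(1.3 × 10⁻⁴)(+3.3)+(7.9 × 10⁻⁴)(-0.22) = -6.0 × 10⁻⁴ → UNSTABLE
  108–124 m: −αΔT+βΔS = −(1.3 × 10⁻⁴)(+2.0)+(7.9 × 10⁻⁴)(+0.86) = 4.2 × 10⁻⁴ → stable
  124–177 m: −αΔT+βΔS = −(1.3 × 10⁻⁴)(-5.8)+(7.9 × 10⁻⁴)(-0.86) = 7.5 × 10⁻⁵ → stable
The 64–108 m interval has Δρ < 0: lighter water underlies denser water.

64–108 m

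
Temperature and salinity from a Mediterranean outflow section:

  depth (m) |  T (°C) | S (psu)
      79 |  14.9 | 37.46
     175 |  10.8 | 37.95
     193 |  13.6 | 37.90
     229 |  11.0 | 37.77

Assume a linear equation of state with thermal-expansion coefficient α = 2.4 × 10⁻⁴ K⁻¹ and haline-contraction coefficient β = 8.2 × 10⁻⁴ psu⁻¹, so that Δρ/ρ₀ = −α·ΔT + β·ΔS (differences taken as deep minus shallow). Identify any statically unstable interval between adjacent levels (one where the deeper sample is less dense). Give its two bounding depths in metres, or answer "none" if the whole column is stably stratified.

175–193 m

Evaluate Δρ/ρ₀ = −αΔT + βΔS across each adjacent pair:
  79–175 m: −αΔT+βΔS = −(2.4 × 10⁻⁴)(-4.1)+(8.2 × 10⁻⁴)(+0.49) = 1.4 × 10⁻³ → stable
  175–193 m: −αΔT+βΔS = −(2.4 × 10⁻⁴)(+2.8)+(8.2 × 10⁻⁴)(-0.05) = -7.1 × 10⁻⁴ → UNSTABLE
  193–229 m: −αΔT+βΔS = −(2.4 × 10⁻⁴)(-2.6)+(8.2 × 10⁻⁴)(-0.13) = 5.2 × 10⁻⁴ → stable
The 175–193 m interval has Δρ < 0: lighter water underlies denser water.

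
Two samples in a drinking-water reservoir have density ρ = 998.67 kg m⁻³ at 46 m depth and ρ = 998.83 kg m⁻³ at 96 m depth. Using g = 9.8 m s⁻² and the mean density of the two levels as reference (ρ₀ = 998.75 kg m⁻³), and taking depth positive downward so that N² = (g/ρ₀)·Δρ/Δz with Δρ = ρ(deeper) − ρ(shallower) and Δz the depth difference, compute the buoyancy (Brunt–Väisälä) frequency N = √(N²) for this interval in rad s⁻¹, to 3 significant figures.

Δρ = 998.83 − 998.67 = 0.16 kg m⁻³ over Δz = 96 − 46 = 50 m.
N² = (9.8/998.75) × (0.16/50) = 3.1399 × 10⁻⁵ s⁻².
N = √(3.1399 × 10⁻⁵) = 5.6035 × 10⁻³ rad s⁻¹ ≈ 5.60 × 10⁻³ rad s⁻¹.

5.60 × 10⁻³ rad s⁻¹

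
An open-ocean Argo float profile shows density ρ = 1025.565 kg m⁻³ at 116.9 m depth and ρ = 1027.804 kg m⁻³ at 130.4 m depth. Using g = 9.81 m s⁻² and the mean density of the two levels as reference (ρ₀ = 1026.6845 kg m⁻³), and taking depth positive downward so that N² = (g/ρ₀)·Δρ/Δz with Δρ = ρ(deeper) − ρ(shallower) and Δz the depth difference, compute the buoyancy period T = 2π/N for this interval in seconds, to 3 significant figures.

Δρ = 1027.804 − 1025.565 = 2.239 kg m⁻³ over Δz = 130.4 − 116.9 = 13.5 m.
N² = (9.81/1026.6845) × (2.239/13.5) = 1.5847 × 10⁻³ s⁻².
N = √(1.5847 × 10⁻³) = 0.039808 rad s⁻¹, so T = 2π/N = 157.84 s ≈ 158 s.

158 s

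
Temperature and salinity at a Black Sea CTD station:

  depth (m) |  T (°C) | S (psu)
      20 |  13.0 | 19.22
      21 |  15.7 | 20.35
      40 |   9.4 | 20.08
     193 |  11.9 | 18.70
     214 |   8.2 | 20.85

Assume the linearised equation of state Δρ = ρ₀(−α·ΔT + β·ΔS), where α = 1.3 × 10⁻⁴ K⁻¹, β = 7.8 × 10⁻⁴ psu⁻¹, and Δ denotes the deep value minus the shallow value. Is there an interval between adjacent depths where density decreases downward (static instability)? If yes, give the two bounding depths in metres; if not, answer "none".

40–193 m

Evaluate Δρ/ρ₀ = −αΔT + βΔS across each adjacent pair:
  20–21 m: −αΔT+βΔS = −(1.3 × 10⁻⁴)(+2.7)+(7.8 × 10⁻⁴)(+1.13) = 5.3 × 10⁻⁴ → stable
  21–40 m: −αΔT+βΔS = −(1.3 × 10⁻⁴)(-6.3)+(7.8 × 10⁻⁴)(-0.27) = 6.1 × 10⁻⁴ → stable
  40–193 m: −αΔT+βΔS = −(1.3 × 10⁻⁴)(+2.5)+(7.8 × 10⁻⁴)(-1.38) = -1.4 × 10⁻³ → UNSTABLE
  193–214 m: −αΔT+βΔS = −(1.3 × 10⁻⁴)(-3.7)+(7.8 × 10⁻⁴)(+2.15) = 2.2 × 10⁻³ → stable
The 40–193 m interval has Δρ < 0: lighter water underlies denser water.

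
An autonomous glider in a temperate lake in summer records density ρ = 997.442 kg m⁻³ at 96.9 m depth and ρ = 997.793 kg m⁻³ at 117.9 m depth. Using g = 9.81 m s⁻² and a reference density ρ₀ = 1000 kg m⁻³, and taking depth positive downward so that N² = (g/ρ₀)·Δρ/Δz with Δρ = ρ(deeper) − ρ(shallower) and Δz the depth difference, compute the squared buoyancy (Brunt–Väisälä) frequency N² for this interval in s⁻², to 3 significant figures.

Δρ = 997.793 − 997.442 = 0.351 kg m⁻³ over Δz = 117.9 − 96.9 = 21 m.
N² = (9.81/1000) × (0.351/21) = 1.6397 × 10⁻⁴ s⁻² ≈ 1.64 × 10⁻⁴ s⁻².

1.64 × 10⁻⁴ s⁻²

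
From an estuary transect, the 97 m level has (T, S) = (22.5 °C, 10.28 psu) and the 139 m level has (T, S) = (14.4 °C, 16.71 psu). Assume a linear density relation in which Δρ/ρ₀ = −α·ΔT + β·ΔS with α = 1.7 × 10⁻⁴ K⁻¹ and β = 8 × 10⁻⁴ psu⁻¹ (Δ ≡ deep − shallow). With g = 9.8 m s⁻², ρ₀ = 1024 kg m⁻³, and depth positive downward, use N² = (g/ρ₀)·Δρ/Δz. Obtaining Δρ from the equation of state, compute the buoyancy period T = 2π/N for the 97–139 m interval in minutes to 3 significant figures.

2.68 min

ΔT = -8.1 K, ΔS = +6.43 psu (deep − shallow).
Δρ/ρ₀ = −αΔT + βΔS = 1.377 × 10⁻³ + 5.144 × 10⁻³ = 6.521 × 10⁻³, so Δρ ≈ 6.678 kg m⁻³.
N² = (g/ρ₀)·Δρ/Δz = g·(Δρ/ρ₀)/Δz = 9.8 × 6.521 × 10⁻³ / 42 = 1.5216 × 10⁻³ s⁻².
N = √(1.5216 × 10⁻³) = 0.039008 rad s⁻¹ → T = 2π/N = 161.07 s = 2.6845 min ≈ 2.68 min.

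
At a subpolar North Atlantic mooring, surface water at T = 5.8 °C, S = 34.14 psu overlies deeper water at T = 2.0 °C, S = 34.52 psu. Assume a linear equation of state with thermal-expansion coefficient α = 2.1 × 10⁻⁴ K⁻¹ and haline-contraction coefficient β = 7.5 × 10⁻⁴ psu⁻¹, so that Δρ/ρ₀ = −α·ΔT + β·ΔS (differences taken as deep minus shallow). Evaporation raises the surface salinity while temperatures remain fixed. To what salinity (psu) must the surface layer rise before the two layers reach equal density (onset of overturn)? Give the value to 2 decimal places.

35.58 psu

Neutral buoyancy requires −α(T_deep − T_surf) + β(S_deep − S_surf′) = 0.
S_surf′ = S_deep − (α/β)·ΔT = 34.52 − (2.1 × 10⁻⁴/7.5 × 10⁻⁴)·(-3.8) = 35.5840 psu.
Increase required: 35.5840 − 34.14 = 1.4440 psu.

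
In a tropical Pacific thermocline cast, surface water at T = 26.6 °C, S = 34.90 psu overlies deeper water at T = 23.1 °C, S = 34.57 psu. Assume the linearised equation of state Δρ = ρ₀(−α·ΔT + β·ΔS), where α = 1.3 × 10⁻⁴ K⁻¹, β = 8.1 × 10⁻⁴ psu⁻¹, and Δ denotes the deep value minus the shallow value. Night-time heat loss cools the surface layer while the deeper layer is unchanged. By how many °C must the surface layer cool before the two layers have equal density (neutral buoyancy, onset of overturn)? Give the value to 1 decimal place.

1.4 °C

Neutral buoyancy requires Δρ = 0, i.e. −α(T_deep − T_surf′) + β(S_deep − S_surf) = 0.
T_surf′ = T_deep − (β/α)·ΔS = 23.1 − (8.1 × 10⁻⁴/1.3 × 10⁻⁴)·(-0.33) = 25.156 °C.
Cooling required: 26.6 − (25.156) = 1.444 °C.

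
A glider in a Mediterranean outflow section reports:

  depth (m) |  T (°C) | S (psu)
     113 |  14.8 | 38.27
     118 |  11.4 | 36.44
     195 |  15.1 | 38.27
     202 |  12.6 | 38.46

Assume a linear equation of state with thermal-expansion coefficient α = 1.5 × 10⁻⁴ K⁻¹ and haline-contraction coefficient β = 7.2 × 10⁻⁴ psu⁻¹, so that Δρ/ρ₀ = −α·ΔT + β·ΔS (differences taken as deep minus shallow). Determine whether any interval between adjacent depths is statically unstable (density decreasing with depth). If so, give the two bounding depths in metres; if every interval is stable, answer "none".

Evaluate Δρ/ρ₀ = −αΔT + βΔS across each adjacent pair:
  113–118 m: −αΔT+βΔS = −(1.5 × 10⁻⁴)(-3.4)+(7.2 × 10⁻⁴)(-1.83) = -8.1 × 10⁻⁴ → UNSTABLE
  118–195 m: −αΔT+βΔS = −(1.5 × 10⁻⁴)(+3.7)+(7.2 × 10⁻⁴)(+1.83) = 7.6 × 10⁻⁴ → stable
  195–202 m: −αΔT+βΔS = −(1.5 × 10⁻⁴)(-2.5)+(7.2 × 10⁻⁴)(+0.19) = 5.1 × 10⁻⁴ → stable
The 113–118 m interval has Δρ < 0: lighter water underlies denser water.

113–118 m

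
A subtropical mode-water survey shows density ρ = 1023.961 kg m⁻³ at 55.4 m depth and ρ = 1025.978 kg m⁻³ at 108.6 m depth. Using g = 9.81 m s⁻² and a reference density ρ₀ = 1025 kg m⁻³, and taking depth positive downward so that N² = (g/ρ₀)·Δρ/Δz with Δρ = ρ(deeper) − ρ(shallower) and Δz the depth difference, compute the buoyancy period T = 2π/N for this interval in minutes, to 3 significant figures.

5.50 min

Δρ = 1025.978 − 1023.961 = 2.017 kg m⁻³ over Δz = 108.6 − 55.4 = 53.2 m.
N² = (9.81/1025) × (2.017/53.2) = 3.6286 × 10⁻⁴ s⁻².
N = √(3.6286 × 10⁻⁴) = 0.019049 rad s⁻¹, so T = 2π/N = 329.84 s = 5.4973 min ≈ 5.50 min.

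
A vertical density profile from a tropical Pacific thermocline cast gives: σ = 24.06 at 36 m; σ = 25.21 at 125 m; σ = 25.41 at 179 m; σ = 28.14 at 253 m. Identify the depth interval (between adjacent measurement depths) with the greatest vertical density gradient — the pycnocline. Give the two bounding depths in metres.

179–253 m

Compute the density gradient over each adjacent pair:
  36–125 m: Δρ/Δz = 1.15/89 = 0.013 kg m⁻⁴
  125–179 m: Δρ/Δz = 0.20/54 = 3.7 × 10⁻³ kg m⁻⁴
  179–253 m: Δρ/Δz = 2.73/74 = 0.037 kg m⁻⁴
The largest gradient is in the 179–253 m interval — the pycnocline.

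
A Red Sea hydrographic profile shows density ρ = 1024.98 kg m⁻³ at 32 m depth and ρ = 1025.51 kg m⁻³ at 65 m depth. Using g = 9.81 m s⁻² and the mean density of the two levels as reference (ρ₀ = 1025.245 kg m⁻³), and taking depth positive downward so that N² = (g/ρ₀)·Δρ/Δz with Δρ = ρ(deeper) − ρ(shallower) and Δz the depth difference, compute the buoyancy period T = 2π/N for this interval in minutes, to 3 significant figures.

Δρ = 1025.51 − 1024.98 = 0.53 kg m⁻³ over Δz = 65 − 32 = 33 m.
N² = (9.81/1025.245) × (0.53/33) = 1.5368 × 10⁻⁴ s⁻².
N = √(1.5368 × 10⁻⁴) = 0.012397 rad s⁻¹, so T = 2π/N = 506.83 s = 8.4472 min ≈ 8.45 min.

8.45 min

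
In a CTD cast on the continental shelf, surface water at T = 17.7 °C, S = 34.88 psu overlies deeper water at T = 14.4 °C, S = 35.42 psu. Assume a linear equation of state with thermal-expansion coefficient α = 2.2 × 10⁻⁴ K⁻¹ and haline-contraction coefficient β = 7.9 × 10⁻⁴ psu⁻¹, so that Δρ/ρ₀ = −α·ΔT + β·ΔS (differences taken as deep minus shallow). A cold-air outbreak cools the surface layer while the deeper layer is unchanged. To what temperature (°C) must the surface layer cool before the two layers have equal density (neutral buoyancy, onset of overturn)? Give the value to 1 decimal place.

12.5 °C

Neutral buoyancy requires Δρ = 0, i.e. −α(T_deep − T_surf′) + β(S_deep − S_surf) = 0.
T_surf′ = T_deep − (β/α)·ΔS = 14.4 − (7.9 × 10⁻⁴/2.2 × 10⁻⁴)·(+0.54) = 12.461 °C.
Cooling required: 17.7 − (12.461) = 5.239 °C.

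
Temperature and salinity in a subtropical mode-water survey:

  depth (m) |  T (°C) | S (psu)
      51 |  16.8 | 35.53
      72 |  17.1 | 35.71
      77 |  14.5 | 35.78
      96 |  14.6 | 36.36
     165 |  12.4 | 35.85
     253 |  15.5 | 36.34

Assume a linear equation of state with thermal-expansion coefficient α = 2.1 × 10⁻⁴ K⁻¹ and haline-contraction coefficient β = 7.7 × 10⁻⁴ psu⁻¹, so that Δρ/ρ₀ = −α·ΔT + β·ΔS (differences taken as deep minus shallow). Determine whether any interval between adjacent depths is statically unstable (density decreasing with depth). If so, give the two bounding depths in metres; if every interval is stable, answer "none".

165–253 m

Evaluate Δρ/ρ₀ = −αΔT + βΔS across each adjacent pair:
  51–72 m: −αΔT+βΔS = −(2.1 × 10⁻⁴)(+0.3)+(7.7 × 10⁻⁴)(+0.18) = 7.6 × 10⁻⁵ → stable
  72–77 m: −αΔT+βΔS = −(2.1 × 10⁻⁴)(-2.6)+(7.7 × 10⁻⁴)(+0.07) = 6.0 × 10⁻⁴ → stable
  77–96 m: −αΔT+βΔS = −(2.1 × 10⁻⁴)(+0.1)+(7.7 × 10⁻⁴)(+0.58) = 4.3 × 10⁻⁴ → stable
  96–165 m: −αΔT+βΔS = −(2.1 × 10⁻⁴)(-2.2)+(7.7 × 10⁻⁴)(-0.51) = 6.9 × 10⁻⁵ → stable
  165–253 m: −αΔT+βΔS = −(2.1 × 10⁻⁴)(+3.1)+(7.7 × 10⁻⁴)(+0.49) = -2.7 × 10⁻⁴ → UNSTABLE
The 165–253 m interval has Δρ < 0: lighter water underlies denser water.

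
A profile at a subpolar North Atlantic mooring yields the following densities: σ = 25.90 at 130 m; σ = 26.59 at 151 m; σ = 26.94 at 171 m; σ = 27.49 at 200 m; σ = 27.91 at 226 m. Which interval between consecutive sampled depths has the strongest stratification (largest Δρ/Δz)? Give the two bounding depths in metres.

130–151 m

Compute the density gradient over each adjacent pair:
  130–151 m: Δρ/Δz = 0.69/21 = 0.033 kg m⁻⁴
  151–171 m: Δρ/Δz = 0.35/20 = 0.017 kg m⁻⁴
  171–200 m: Δρ/Δz = 0.55/29 = 0.019 kg m⁻⁴
  200–226 m: Δρ/Δz = 0.42/26 = 0.016 kg m⁻⁴
The largest gradient is in the 130–151 m interval — the pycnocline.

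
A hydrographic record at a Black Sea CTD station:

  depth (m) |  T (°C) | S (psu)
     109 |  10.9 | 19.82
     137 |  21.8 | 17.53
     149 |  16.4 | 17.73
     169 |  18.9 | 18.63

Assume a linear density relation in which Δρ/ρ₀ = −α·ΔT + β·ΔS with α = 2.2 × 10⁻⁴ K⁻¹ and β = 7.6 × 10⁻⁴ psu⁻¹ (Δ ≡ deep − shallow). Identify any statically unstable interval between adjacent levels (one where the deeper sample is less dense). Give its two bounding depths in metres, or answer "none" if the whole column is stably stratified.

Evaluate Δρ/ρ₀ = −αΔT + βΔS across each adjacent pair:
  109–137 m: −αΔT+βΔS = −(2.2 × 10⁻⁴)(+10.9)+(7.6 × 10⁻⁴)(-2.29) = -4.1 × 10⁻³ → UNSTABLE
  137–149 m: −αΔT+βΔS = −(2.2 × 10⁻⁴)(-5.4)+(7.6 × 10⁻⁴)(+0.20) = 1.3 × 10⁻³ → stable
  149–169 m: −αΔT+βΔS = −(2.2 × 10⁻⁴)(+2.5)+(7.6 × 10⁻⁴)(+0.90) = 1.3 × 10⁻⁴ → stable
The 109–137 m interval has Δρ < 0: lighter water underlies denser water.

109–137 m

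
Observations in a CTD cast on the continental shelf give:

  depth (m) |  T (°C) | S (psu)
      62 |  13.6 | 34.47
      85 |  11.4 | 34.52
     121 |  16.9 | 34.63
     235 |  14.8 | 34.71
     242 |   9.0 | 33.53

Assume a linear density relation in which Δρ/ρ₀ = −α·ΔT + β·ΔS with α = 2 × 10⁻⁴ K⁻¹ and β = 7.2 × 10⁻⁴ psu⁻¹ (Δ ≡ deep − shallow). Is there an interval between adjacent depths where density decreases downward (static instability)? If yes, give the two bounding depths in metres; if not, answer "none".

85–121 m

Evaluate Δρ/ρ₀ = −αΔT + βΔS across each adjacent pair:
  62–85 m: −αΔT+βΔS = −(2 × 10⁻⁴)(-2.2)+(7.2 × 10⁻⁴)(+0.05) = 4.8 × 10⁻⁴ → stable
  85–121 m: −αΔT+βΔS = −(2 × 10⁻⁴)(+5.5)+(7.2 × 10⁻⁴)(+0.11) = -1.0 × 10⁻³ → UNSTABLE
  121–235 m: −αΔT+βΔS = −(2 × 10⁻⁴)(-2.1)+(7.2 × 10⁻⁴)(+0.08) = 4.8 × 10⁻⁴ → stable
  235–242 m: −αΔT+βΔS = −(2 × 10⁻⁴)(-5.8)+(7.2 × 10⁻⁴)(-1.18) = 3.1 × 10⁻⁴ → stable
The 85–121 m interval has Δρ < 0: lighter water underlies denser water.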